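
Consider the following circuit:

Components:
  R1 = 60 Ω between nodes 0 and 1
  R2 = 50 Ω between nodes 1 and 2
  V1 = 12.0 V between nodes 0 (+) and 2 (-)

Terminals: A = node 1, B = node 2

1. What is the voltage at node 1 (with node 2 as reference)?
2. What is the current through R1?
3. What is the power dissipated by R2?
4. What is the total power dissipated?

Nodal analysis, taking node 2 as the 0 V reference.
Source V1 fixes V_0 = 12 V.
KCL at each unknown node (sum of currents leaving = 0; resistances in Ω):
  Node 1: (V_1 - 12)/60 + (V_1 - 0)/50 = 0
Collecting terms: 0.03667 × V_1 = 0.2  =>  V_1 = 5.455 V
Part 1:
  Read off the nodal solution: V_1 = 5.455 V
Part 2:
  I_R1 = (V_0 - V_1)/R1 = (12 - 5.455)/60 = 0.1091 A
  Magnitude: I_R1 = 0.1091 A
Part 3:
  I_R2 = (V_1 - V_2)/R2 = (5.455 - 0)/50 = 0.1091 A
  P_R2 = I_R2² × R2 = (0.1091)² × 50 = 0.595 W
Part 4:
  Power in each resistor, P = (ΔV)²/R:
    P_R1 = (12 - 5.455)²/60 = 0.714 W
    P_R2 = (5.455 - 0)²/50 = 0.595 W
  P_total = P_R1 + P_R2 = 1.309 W

Final answers:
1. V_1 = 5.455 V
2. I_R1 = 0.1091 A
3. P_R2 = 0.595 W
4. P_total = 1.309 W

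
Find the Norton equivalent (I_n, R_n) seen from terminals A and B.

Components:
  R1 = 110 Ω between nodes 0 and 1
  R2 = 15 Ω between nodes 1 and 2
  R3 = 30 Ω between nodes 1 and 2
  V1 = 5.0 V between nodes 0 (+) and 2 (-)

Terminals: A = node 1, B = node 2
Find the Thévenin equivalent first; then I_n = V_th/R_th and R_n = R_th.
Step 1 — V_th is the open-circuit voltage V_A - V_B (nothing connected across the terminals).
Nodal analysis, taking node 2 as the 0 V reference.
Source V1 fixes V_0 = 5 V.
KCL at each unknown node (sum of currents leaving = 0; resistances in Ω):
  Node 1: (V_1 - 5)/110 + (V_1 - 0)/15 + (V_1 - 0)/30 = 0
Collecting terms: 0.1091 × V_1 = 0.04545  =>  V_1 = 0.4167 V
V_th = V_1 - V_2 = 0.4167 - 0 = 0.4167 V
Step 2 — R_th: zero the source — replace V1 by a short circuit (node 2 merges into node 0) — and find the resistance seen between A (node 1) and B (node 0).
Reduce the network between node 1 (A) and node 0 (B) by series/parallel combination:
  Rp1 = R1 ‖ R2 ‖ R3 (parallel, all between nodes 0 and 1) = 1/(1/110 + 1/15 + 1/30) = 9.167 Ω
R_th = 9.167 Ω
I_n = V_th/R_th = 0.4167/9.167 = 0.04545 A, and R_n = R_th = 9.167 Ω

Final answer: I_n = 0.04545 A, R_n = 9.167 Ω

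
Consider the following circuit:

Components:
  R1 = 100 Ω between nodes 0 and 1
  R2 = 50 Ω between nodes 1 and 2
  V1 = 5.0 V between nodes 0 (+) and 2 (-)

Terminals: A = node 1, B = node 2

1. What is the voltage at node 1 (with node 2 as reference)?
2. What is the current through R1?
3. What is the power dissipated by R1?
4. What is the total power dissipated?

Nodal analysis, taking node 2 as the 0 V reference.
Source V1 fixes V_0 = 5 V.
KCL at each unknown node (sum of currents leaving = 0; resistances in Ω):
  Node 1: (V_1 - 5)/100 + (V_1 - 0)/50 = 0
Collecting terms: 0.03 × V_1 = 0.05  =>  V_1 = 1.667 V
Part 1:
  Read off the nodal solution: V_1 = 1.667 V
Part 2:
  I_R1 = (V_0 - V_1)/R1 = (5 - 1.667)/100 = 0.03333 A
  Magnitude: I_R1 = 0.03333 A
Part 3:
  I_R1 = (V_0 - V_1)/R1 = (5 - 1.667)/100 = 0.03333 A
  P_R1 = I_R1² × R1 = (0.03333)² × 100 = 0.1111 W
Part 4:
  Power in each resistor, P = (ΔV)²/R:
    P_R1 = (5 - 1.667)²/100 = 0.1111 W
    P_R2 = (1.667 - 0)²/50 = 0.05556 W
  P_total = P_R1 + P_R2 = 0.1667 W

Final answers:
1. V_1 = 1.667 V
2. I_R1 = 0.03333 A
3. P_R1 = 0.1111 W
4. P_total = 0.1667 W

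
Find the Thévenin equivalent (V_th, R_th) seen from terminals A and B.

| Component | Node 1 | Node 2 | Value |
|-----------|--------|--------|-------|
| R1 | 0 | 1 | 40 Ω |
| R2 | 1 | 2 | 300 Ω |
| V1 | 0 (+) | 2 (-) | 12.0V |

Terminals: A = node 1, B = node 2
Step 1 — V_th is the open-circuit voltage V_A - V_B (nothing connected across the terminals).
Nodal analysis, taking node 2 as the 0 V reference.
Source V1 fixes V_0 = 12 V.
KCL at each unknown node (sum of currents leaving = 0; resistances in Ω):
  Node 1: (V_1 - 12)/40 + (V_1 - 0)/300 = 0
Collecting terms: 0.02833 × V_1 = 0.3  =>  V_1 = 10.59 V
V_th = V_1 - V_2 = 10.59 - 0 = 10.59 V
Step 2 — R_th: zero the source — replace V1 by a short circuit (node 2 merges into node 0) — and find the resistance seen between A (node 1) and B (node 0).
Reduce the network between node 1 (A) and node 0 (B) by series/parallel combination:
  Rp1 = R1 ‖ R2 (parallel, both between nodes 0 and 1) = 1/(1/40 + 1/300) = 35.29 Ω
R_th = 35.29 Ω

Final answer: V_th = 10.59 V, R_th = 35.29 Ω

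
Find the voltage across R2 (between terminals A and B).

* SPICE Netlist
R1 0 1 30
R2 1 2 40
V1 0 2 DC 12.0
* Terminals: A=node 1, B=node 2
R1 and R2 are in series across V1 (node 0 → node 1 → node 2), and the output A–B is taken across R2, so this is a voltage divider.
Series current: I = V1/(R1 + R2) = 12/(30 + 40) = 12/70 = 0.1714 A
V_R2 = I × R2 = V1 × R2/(R1 + R2) = 12 × 40/70 = 6.857 V

Final answer: 6.857 V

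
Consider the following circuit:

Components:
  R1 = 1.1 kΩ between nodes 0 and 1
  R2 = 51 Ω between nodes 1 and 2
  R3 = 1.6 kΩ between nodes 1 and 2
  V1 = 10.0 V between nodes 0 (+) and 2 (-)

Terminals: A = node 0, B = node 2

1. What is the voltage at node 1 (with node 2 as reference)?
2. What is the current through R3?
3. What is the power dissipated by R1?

Nodal analysis, taking node 2 as the 0 V reference.
Source V1 fixes V_0 = 10 V.
KCL at each unknown node (sum of currents leaving = 0; resistances in Ω):
  Node 1: (V_1 - 10)/1100 + (V_1 - 0)/51 + (V_1 - 0)/1600 = 0
Collecting terms: 0.02114 × V_1 = 0.009091  =>  V_1 = 0.43 V
Part 1:
  Read off the nodal solution: V_1 = 0.43 V
Part 2:
  I_R3 = (V_1 - V_2)/R3 = (0.43 - 0)/1600 = 0.0002687 A
  Magnitude: I_R3 = 0.0002687 A
Part 3:
  I_R1 = (V_0 - V_1)/R1 = (10 - 0.43)/1100 = 0.0087 A
  P_R1 = I_R1² × R1 = (0.0087)² × 1100 = 0.08326 W

Final answers:
1. V_1 = 0.43 V
2. I_R3 = 0.0002687 A
3. P_R1 = 0.08326 W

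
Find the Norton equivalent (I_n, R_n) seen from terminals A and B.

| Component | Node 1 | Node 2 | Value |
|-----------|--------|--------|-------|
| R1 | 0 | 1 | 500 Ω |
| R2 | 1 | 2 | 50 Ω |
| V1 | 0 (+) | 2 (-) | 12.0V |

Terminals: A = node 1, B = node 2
Find the Thévenin equivalent first; then I_n = V_th/R_th and R_n = R_th.
Step 1 — V_th is the open-circuit voltage V_A - V_B (nothing connected across the terminals).
Nodal analysis, taking node 2 as the 0 V reference.
Source V1 fixes V_0 = 12 V.
KCL at each unknown node (sum of currents leaving = 0; resistances in Ω):
  Node 1: (V_1 - 12)/500 + (V_1 - 0)/50 = 0
Collecting terms: 0.022 × V_1 = 0.024  =>  V_1 = 1.091 V
V_th = V_1 - V_2 = 1.091 - 0 = 1.091 V
Step 2 — R_th: zero the source — replace V1 by a short circuit (node 2 merges into node 0) — and find the resistance seen between A (node 1) and B (node 0).
Reduce the network between node 1 (A) and node 0 (B) by series/parallel combination:
  Rp1 = R1 ‖ R2 (parallel, both between nodes 0 and 1) = 1/(1/500 + 1/50) = 45.45 Ω
R_th = 45.45 Ω
I_n = V_th/R_th = 1.091/45.45 = 0.024 A, and R_n = R_th = 45.45 Ω

Final answer: I_n = 0.024 A, R_n = 45.45 Ω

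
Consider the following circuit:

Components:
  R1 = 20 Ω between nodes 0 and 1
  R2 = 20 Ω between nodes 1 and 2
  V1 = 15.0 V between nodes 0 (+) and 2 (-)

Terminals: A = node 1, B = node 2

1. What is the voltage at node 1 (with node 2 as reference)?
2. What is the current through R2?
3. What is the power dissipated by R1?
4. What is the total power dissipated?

Nodal analysis, taking node 2 as the 0 V reference.
Source V1 fixes V_0 = 15 V.
KCL at each unknown node (sum of currents leaving = 0; resistances in Ω):
  Node 1: (V_1 - 15)/20 + (V_1 - 0)/20 = 0
Collecting terms: 0.1 × V_1 = 0.75  =>  V_1 = 7.5 V
Part 1:
  Read off the nodal solution: V_1 = 7.5 V
Part 2:
  I_R2 = (V_1 - V_2)/R2 = (7.5 - 0)/20 = 0.375 A
  Magnitude: I_R2 = 0.375 A
Part 3:
  I_R1 = (V_0 - V_1)/R1 = (15 - 7.5)/20 = 0.375 A
  P_R1 = I_R1² × R1 = (0.375)² × 20 = 2.812 W
Part 4:
  Power in each resistor, P = (ΔV)²/R:
    P_R1 = (15 - 7.5)²/20 = 2.812 W
    P_R2 = (7.5 - 0)²/20 = 2.812 W
  P_total = P_R1 + P_R2 = 5.625 W

Final answers:
1. V_1 = 7.5 V
2. I_R2 = 0.375 A
3. P_R1 = 2.812 W
4. P_total = 5.625 W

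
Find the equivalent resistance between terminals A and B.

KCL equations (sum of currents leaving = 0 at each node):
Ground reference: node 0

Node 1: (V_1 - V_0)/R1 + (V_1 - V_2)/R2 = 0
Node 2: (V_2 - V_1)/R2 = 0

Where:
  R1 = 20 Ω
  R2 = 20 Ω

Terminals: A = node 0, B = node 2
Reduce the network between node 0 (A) and node 2 (B) by series/parallel combination:
  Rs1 = R1 + R2 (series, joined only at node 1) = 20 + 20 = 40 Ω
R_eq = 40 Ω

Final answer: 40 Ω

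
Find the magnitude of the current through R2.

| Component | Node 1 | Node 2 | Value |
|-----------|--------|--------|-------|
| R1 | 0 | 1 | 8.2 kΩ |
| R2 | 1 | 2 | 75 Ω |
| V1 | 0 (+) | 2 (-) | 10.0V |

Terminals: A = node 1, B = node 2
Nodal analysis, taking node 2 as the 0 V reference.
Source V1 fixes V_0 = 10 V.
KCL at each unknown node (sum of currents leaving = 0; resistances in Ω):
  Node 1: (V_1 - 10)/8200 + (V_1 - 0)/75 = 0
Collecting terms: 0.01346 × V_1 = 0.00122  =>  V_1 = 0.09063 V
I_R2 = (V_1 - V_2)/R2 = (0.09063 - 0)/75 = 0.001208 A
|I_R2| = 0.001208 A

Final answer: |I_R2| = 0.001208 A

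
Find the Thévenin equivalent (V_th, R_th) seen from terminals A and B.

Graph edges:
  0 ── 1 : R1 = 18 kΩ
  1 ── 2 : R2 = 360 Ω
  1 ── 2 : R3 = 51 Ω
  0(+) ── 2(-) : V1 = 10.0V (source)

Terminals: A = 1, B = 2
Step 1 — V_th is the open-circuit voltage V_A - V_B (nothing connected across the terminals).
Nodal analysis, taking node 2 as the 0 V reference.
Source V1 fixes V_0 = 10 V.
KCL at each unknown node (sum of currents leaving = 0; resistances in Ω):
  Node 1: (V_1 - 10)/18000 + (V_1 - 0)/360 + (V_1 - 0)/51 = 0
Collecting terms: 0.02244 × V_1 = 0.0005556  =>  V_1 = 0.02476 V
V_th = V_1 - V_2 = 0.02476 - 0 = 0.02476 V
Step 2 — R_th: zero the source — replace V1 by a short circuit (node 2 merges into node 0) — and find the resistance seen between A (node 1) and B (node 0).
Reduce the network between node 1 (A) and node 0 (B) by series/parallel combination:
  Rp1 = R1 ‖ R2 ‖ R3 (parallel, all between nodes 0 and 1) = 1/(1/18000 + 1/360 + 1/51) = 44.56 Ω
R_th = 44.56 Ω

Final answer: V_th = 0.02476 V, R_th = 44.56 Ω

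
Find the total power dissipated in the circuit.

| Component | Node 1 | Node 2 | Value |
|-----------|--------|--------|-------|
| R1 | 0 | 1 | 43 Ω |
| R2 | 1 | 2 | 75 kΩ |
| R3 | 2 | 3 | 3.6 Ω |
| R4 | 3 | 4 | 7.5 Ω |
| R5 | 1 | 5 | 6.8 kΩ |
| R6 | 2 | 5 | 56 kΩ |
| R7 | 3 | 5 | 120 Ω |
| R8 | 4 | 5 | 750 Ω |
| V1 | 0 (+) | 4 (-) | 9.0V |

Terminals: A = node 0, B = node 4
Nodal analysis, taking node 4 as the 0 V reference.
Source V1 fixes V_0 = 9 V.
KCL at each unknown node (sum of currents leaving = 0; resistances in Ω):
  Node 1: (V_1 - 9)/43 + (V_1 - V_2)/75000 + (V_1 - V_5)/6800 = 0
  Node 2: (V_2 - V_1)/75000 + (V_2 - V_3)/3.6 + (V_2 - V_5)/56000 = 0
  Node 3: (V_3 - V_2)/3.6 + (V_3 - 0)/7.5 + (V_3 - V_5)/120 = 0
  Node 5: (V_5 - V_1)/6800 + (V_5 - V_2)/56000 + (V_5 - V_3)/120 + (V_5 - 0)/750 = 0
Collecting terms (coefficients in siemens):
  0.02342·V_1 - 0.00001333·V_2 - 0.0001471·V_5 = 0.2093
  0.2778·V_2 - 0.00001333·V_1 - 0.2778·V_3 - 0.00001786·V_5 = 0
  0.4194·V_3 - 0.2778·V_2 - 0.008333·V_5 = 0
  0.009832·V_5 - 0.0001471·V_1 - 0.00001786·V_2 - 0.008333·V_3 = 0
Solving these 4 simultaneous equations (Gaussian elimination) gives:
  V_1 = 8.939 V, V_2 = 0.009618 V, V_3 = 0.009181 V, V_5 = 0.1415 V
Power in each resistor, P = (ΔV)²/R:
  P_R1 = (9 - 8.939)²/43 = 0.00008583 W
  P_R2 = (8.939 - 0.009618)²/75000 = 0.001063 W
  P_R3 = (0.009618 - 0.009181)²/3.6 = 0.00000005307 W
  P_R4 = (0.009181 - 0)²/7.5 = 0.00001124 W
  P_R5 = (8.939 - 0.1415)²/6800 = 0.01138 W
  P_R6 = (0.009618 - 0.1415)²/56000 = 0.0000003106 W
  P_R7 = (0.009181 - 0.1415)²/120 = 0.0001459 W
  P_R8 = (0 - 0.1415)²/750 = 0.0000267 W
P_total = P_R1 + P_R2 + P_R3 + P_R4 + P_R5 + P_R6 + P_R7 + P_R8 = 0.01272 W

Final answer: 0.01272 W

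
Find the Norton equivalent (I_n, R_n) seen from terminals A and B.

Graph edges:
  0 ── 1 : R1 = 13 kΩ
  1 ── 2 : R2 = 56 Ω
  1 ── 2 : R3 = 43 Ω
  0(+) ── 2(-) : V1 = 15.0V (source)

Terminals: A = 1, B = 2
Find the Thévenin equivalent first; then I_n = V_th/R_th and R_n = R_th.
Step 1 — V_th is the open-circuit voltage V_A - V_B (nothing connected across the terminals).
Nodal analysis, taking node 2 as the 0 V reference.
Source V1 fixes V_0 = 15 V.
KCL at each unknown node (sum of currents leaving = 0; resistances in Ω):
  Node 1: (V_1 - 15)/13000 + (V_1 - 0)/56 + (V_1 - 0)/43 = 0
Collecting terms: 0.04119 × V_1 = 0.001154  =>  V_1 = 0.02801 V
V_th = V_1 - V_2 = 0.02801 - 0 = 0.02801 V
Step 2 — R_th: zero the source — replace V1 by a short circuit (node 2 merges into node 0) — and find the resistance seen between A (node 1) and B (node 0).
Reduce the network between node 1 (A) and node 0 (B) by series/parallel combination:
  Rp1 = R1 ‖ R2 ‖ R3 (parallel, all between nodes 0 and 1) = 1/(1/13000 + 1/56 + 1/43) = 24.28 Ω
R_th = 24.28 Ω
I_n = V_th/R_th = 0.02801/24.28 = 0.001154 A, and R_n = R_th = 24.28 Ω

Final answer: I_n = 0.001154 A, R_n = 24.28 Ω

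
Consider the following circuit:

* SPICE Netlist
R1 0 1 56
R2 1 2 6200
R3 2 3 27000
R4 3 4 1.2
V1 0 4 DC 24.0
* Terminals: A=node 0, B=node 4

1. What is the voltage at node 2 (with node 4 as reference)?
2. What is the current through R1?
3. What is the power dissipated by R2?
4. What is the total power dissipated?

Nodal analysis, taking node 4 as the 0 V reference.
Source V1 fixes V_0 = 24 V.
KCL at each unknown node (sum of currents leaving = 0; resistances in Ω):
  Node 1: (V_1 - 24)/56 + (V_1 - V_2)/6200 = 0
  Node 2: (V_2 - V_1)/6200 + (V_2 - V_3)/27000 = 0
  Node 3: (V_3 - V_2)/27000 + (V_3 - 0)/1.2 = 0
Collecting terms (coefficients in siemens):
  0.01802·V_1 - 0.0001613·V_2 = 0.4286
  0.0001983·V_2 - 0.0001613·V_1 - 0.00003704·V_3 = 0
  0.8334·V_3 - 0.00003704·V_2 = 0
Solving these 3 simultaneous equations (Gaussian elimination) gives:
  V_1 = 23.96 V, V_2 = 19.49 V, V_3 = 0.000866 V
Part 1:
  Read off the nodal solution: V_2 = 19.49 V
Part 2:
  I_R1 = (V_0 - V_1)/R1 = (24 - 23.96)/56 = 0.0007216 A
  Magnitude: I_R1 = 0.0007216 A
Part 3:
  I_R2 = (V_1 - V_2)/R2 = (23.96 - 19.49)/6200 = 0.0007216 A
  P_R2 = I_R2² × R2 = (0.0007216)² × 6200 = 0.003229 W
Part 4:
  Power in each resistor, P = (ΔV)²/R:
    P_R1 = (24 - 23.96)²/56 = 0.00002916 W
    P_R2 = (23.96 - 19.49)²/6200 = 0.003229 W
    P_R3 = (19.49 - 0.000866)²/27000 = 0.01406 W
    P_R4 = (0.000866 - 0)²/1.2 = 0.0000006249 W
  P_total = P_R1 + P_R2 + P_R3 + P_R4 = 0.01732 W

Final answers:
1. V_2 = 19.49 V
2. I_R1 = 0.0007216 A
3. P_R2 = 0.003229 W
4. P_total = 0.01732 W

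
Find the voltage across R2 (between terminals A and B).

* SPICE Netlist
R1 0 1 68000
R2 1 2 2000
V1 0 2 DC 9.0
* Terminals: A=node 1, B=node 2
R1 and R2 are in series across V1 (node 0 → node 1 → node 2), and the output A–B is taken across R2, so this is a voltage divider.
Series current: I = V1/(R1 + R2) = 9/(68000 + 2000) = 9/70000 = 0.0001286 A
V_R2 = I × R2 = V1 × R2/(R1 + R2) = 9 × 2000/70000 = 0.2571 V

Final answer: 0.2571 V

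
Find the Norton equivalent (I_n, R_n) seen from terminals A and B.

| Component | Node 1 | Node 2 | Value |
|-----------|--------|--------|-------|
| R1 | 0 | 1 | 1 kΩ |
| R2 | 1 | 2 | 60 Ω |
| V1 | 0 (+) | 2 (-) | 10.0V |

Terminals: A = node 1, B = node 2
Find the Thévenin equivalent first; then I_n = V_th/R_th and R_n = R_th.
Step 1 — V_th is the open-circuit voltage V_A - V_B (nothing connected across the terminals).
Nodal analysis, taking node 2 as the 0 V reference.
Source V1 fixes V_0 = 10 V.
KCL at each unknown node (sum of currents leaving = 0; resistances in Ω):
  Node 1: (V_1 - 10)/1000 + (V_1 - 0)/60 = 0
Collecting terms: 0.01767 × V_1 = 0.01  =>  V_1 = 0.566 V
V_th = V_1 - V_2 = 0.566 - 0 = 0.566 V
Step 2 — R_th: zero the source — replace V1 by a short circuit (node 2 merges into node 0) — and find the resistance seen between A (node 1) and B (node 0).
Reduce the network between node 1 (A) and node 0 (B) by series/parallel combination:
  Rp1 = R1 ‖ R2 (parallel, both between nodes 0 and 1) = 1/(1/1000 + 1/60) = 56.6 Ω
R_th = 56.6 Ω
I_n = V_th/R_th = 0.566/56.6 = 0.01 A, and R_n = R_th = 56.6 Ω

Final answer: I_n = 0.01 A, R_n = 56.6 Ω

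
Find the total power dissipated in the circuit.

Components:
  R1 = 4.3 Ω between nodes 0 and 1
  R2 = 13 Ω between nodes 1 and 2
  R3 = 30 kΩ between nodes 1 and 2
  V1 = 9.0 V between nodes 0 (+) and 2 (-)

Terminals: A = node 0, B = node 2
Nodal analysis, taking node 2 as the 0 V reference.
Source V1 fixes V_0 = 9 V.
KCL at each unknown node (sum of currents leaving = 0; resistances in Ω):
  Node 1: (V_1 - 9)/4.3 + (V_1 - 0)/13 + (V_1 - 0)/30000 = 0
Collecting terms: 0.3095 × V_1 = 2.093  =>  V_1 = 6.762 V
Power in each resistor, P = (ΔV)²/R:
  P_R1 = (9 - 6.762)²/4.3 = 1.165 W
  P_R2 = (6.762 - 0)²/13 = 3.518 W
  P_R3 = (6.762 - 0)²/30000 = 0.001524 W
P_total = P_R1 + P_R2 + P_R3 = 4.684 W

Final answer: 4.684 W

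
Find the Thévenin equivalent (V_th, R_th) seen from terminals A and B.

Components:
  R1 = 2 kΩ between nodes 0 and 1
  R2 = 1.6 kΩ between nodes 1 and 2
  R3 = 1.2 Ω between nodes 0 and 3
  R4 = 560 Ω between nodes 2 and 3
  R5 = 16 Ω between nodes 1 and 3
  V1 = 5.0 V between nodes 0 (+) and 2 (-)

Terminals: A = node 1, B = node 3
Step 1 — V_th is the open-circuit voltage V_A - V_B (nothing connected across the terminals).
Nodal analysis, taking node 2 as the 0 V reference.
Source V1 fixes V_0 = 5 V.
KCL at each unknown node (sum of currents leaving = 0; resistances in Ω):
  Node 1: (V_1 - 5)/2000 + (V_1 - 0)/1600 + (V_1 - V_3)/16 = 0
  Node 3: (V_3 - 5)/1.2 + (V_3 - 0)/560 + (V_3 - V_1)/16 = 0
Collecting terms (coefficients in siemens):
  0.06363·V_1 - 0.0625·V_3 = 0.0025
  0.8976·V_3 - 0.0625·V_1 = 4.167
Determinant D = (0.06363)(0.8976) - (-0.0625)(-0.0625) = 0.0532
V_1 = [(0.0025)(0.8976) - (-0.0625)(4.167)]/D = 4.937 V
V_3 = [(0.06363)(4.167) - (0.0025)(-0.0625)]/D = 4.986 V
V_th = V_1 - V_3 = 4.937 - 4.986 = -0.04886 V
Step 2 — R_th: zero the source — replace V1 by a short circuit (node 2 merges into node 0) — and find the resistance seen between A (node 1) and B (node 3).
Reduce the network between node 1 (A) and node 3 (B) by series/parallel combination:
  Rp1 = R1 ‖ R2 (parallel, both between nodes 0 and 1) = 1/(1/2000 + 1/1600) = 888.9 Ω
  Rp2 = R3 ‖ R4 (parallel, both between nodes 0 and 3) = 1/(1/1.2 + 1/560) = 1.197 Ω
  Rs1 = Rp1 + Rp2 (series, joined only at node 0) = 888.9 + 1.197 = 890.1 Ω
  Rp3 = R5 ‖ Rs1 (parallel, both between nodes 1 and 3) = 1/(1/16 + 1/890.1) = 15.72 Ω
R_th = 15.72 Ω

Final answer: V_th = -0.04886 V, R_th = 15.72 Ω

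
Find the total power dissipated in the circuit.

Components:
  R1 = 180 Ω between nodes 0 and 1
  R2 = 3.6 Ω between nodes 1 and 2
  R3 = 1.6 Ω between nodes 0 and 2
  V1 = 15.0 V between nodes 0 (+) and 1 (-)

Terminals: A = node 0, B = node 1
Nodal analysis, taking node 1 as the 0 V reference.
Source V1 fixes V_0 = 15 V.
KCL at each unknown node (sum of currents leaving = 0; resistances in Ω):
  Node 2: (V_2 - 0)/3.6 + (V_2 - 15)/1.6 = 0
Collecting terms: 0.9028 × V_2 = 9.375  =>  V_2 = 10.38 V
Power in each resistor, P = (ΔV)²/R:
  P_R1 = (15 - 0)²/180 = 1.25 W
  P_R2 = (0 - 10.38)²/3.6 = 29.96 W
  P_R3 = (15 - 10.38)²/1.6 = 13.31 W
P_total = P_R1 + P_R2 + P_R3 = 44.52 W

Final answer: 44.52 W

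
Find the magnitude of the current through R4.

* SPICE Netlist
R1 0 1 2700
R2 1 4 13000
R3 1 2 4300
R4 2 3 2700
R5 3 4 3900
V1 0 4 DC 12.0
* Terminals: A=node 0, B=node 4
Nodal analysis, taking node 4 as the 0 V reference.
Source V1 fixes V_0 = 12 V.
KCL at each unknown node (sum of currents leaving = 0; resistances in Ω):
  Node 1: (V_1 - 12)/2700 + (V_1 - 0)/13000 + (V_1 - V_2)/4300 = 0
  Node 2: (V_2 - V_1)/4300 + (V_2 - V_3)/2700 = 0
  Node 3: (V_3 - V_2)/2700 + (V_3 - 0)/3900 = 0
Collecting terms (coefficients in siemens):
  0.0006799·V_1 - 0.0002326·V_2 = 0.004444
  0.0006029·V_2 - 0.0002326·V_1 - 0.0003704·V_3 = 0
  0.0006268·V_3 - 0.0003704·V_2 = 0
Solving these 3 simultaneous equations (Gaussian elimination) gives:
  V_1 = 8.245 V, V_2 = 4.992 V, V_3 = 2.95 V
I_R4 = (V_2 - V_3)/R4 = (4.992 - 2.95)/2700 = 0.0007564 A
|I_R4| = 0.0007564 A

Final answer: |I_R4| = 0.0007564 A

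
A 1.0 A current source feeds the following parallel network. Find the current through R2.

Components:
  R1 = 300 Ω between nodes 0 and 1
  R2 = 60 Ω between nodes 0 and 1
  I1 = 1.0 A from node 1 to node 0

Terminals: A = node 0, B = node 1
All resistors sit directly between nodes 0 and 1, so they are in parallel and share one voltage V; the full source current 1 A splits among them.
1/R_par = 1/300 + 1/60 = 0.02 S  =>  R_par = 50 Ω
V = I × R_par = 1 × 50 = 50 V
I_R2 = V/R2 = 50/60 = 0.8333 A

Final answer: 0.8333 A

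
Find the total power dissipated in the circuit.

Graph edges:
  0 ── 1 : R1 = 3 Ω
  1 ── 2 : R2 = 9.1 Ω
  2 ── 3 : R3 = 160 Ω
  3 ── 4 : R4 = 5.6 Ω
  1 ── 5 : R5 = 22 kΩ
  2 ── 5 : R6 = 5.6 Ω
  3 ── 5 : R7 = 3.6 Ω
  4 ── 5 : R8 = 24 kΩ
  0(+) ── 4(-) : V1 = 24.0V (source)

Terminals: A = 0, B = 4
Nodal analysis, taking node 4 as the 0 V reference.
Source V1 fixes V_0 = 24 V.
KCL at each unknown node (sum of currents leaving = 0; resistances in Ω):
  Node 1: (V_1 - 24)/3 + (V_1 - V_2)/9.1 + (V_1 - V_5)/22000 = 0
  Node 2: (V_2 - V_1)/9.1 + (V_2 - V_3)/160 + (V_2 - V_5)/5.6 = 0
  Node 3: (V_3 - V_2)/160 + (V_3 - 0)/5.6 + (V_3 - V_5)/3.6 = 0
  Node 5: (V_5 - V_1)/22000 + (V_5 - V_2)/5.6 + (V_5 - V_3)/3.6 + (V_5 - 0)/24000 = 0
Collecting terms (coefficients in siemens):
  0.4433·V_1 - 0.1099·V_2 - 0.00004545·V_5 = 8
  0.2947·V_2 - 0.1099·V_1 - 0.00625·V_3 - 0.1786·V_5 = 0
  0.4626·V_3 - 0.00625·V_2 - 0.2778·V_5 = 0
  0.4564·V_5 - 0.00004545·V_1 - 0.1786·V_2 - 0.2778·V_3 = 0
Solving these 4 simultaneous equations (Gaussian elimination) gives:
  V_1 = 21.27 V, V_2 = 13 V, V_3 = 5.092 V, V_5 = 8.187 V
Power in each resistor, P = (ΔV)²/R:
  P_R1 = (24 - 21.27)²/3 = 2.482 W
  P_R2 = (21.27 - 13)²/9.1 = 7.518 W
  P_R3 = (13 - 5.092)²/160 = 0.3909 W
  P_R4 = (5.092 - 0)²/5.6 = 4.629 W
  P_R5 = (21.27 - 8.187)²/22000 = 0.007782 W
  P_R6 = (13 - 8.187)²/5.6 = 4.137 W
  P_R7 = (5.092 - 8.187)²/3.6 = 2.661 W
  P_R8 = (0 - 8.187)²/24000 = 0.002793 W
P_total = P_R1 + P_R2 + P_R3 + P_R4 + P_R5 + P_R6 + P_R7 + P_R8 = 21.83 W

Final answer: 21.83 W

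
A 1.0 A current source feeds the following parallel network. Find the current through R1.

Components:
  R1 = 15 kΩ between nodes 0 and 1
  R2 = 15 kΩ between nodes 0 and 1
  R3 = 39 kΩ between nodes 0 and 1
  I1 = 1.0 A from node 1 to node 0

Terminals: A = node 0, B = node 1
All resistors sit directly between nodes 0 and 1, so they are in parallel and share one voltage V; the full source current 1 A splits among them.
1/R_par = 1/15000 + 1/15000 + 1/39000 = 0.000159 S  =>  R_par = 6290 Ω
V = I × R_par = 1 × 6290 = 6290 V
I_R1 = V/R1 = 6290/15000 = 0.4194 A

Final answer: 0.4194 A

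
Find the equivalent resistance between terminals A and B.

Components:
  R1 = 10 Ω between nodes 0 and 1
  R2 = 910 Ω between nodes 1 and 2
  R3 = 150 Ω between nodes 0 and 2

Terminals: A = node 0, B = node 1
Reduce the network between node 0 (A) and node 1 (B) by series/parallel combination:
  Rs1 = R3 + R2 (series, joined only at node 2) = 150 + 910 = 1060 Ω
  Rp1 = R1 ‖ Rs1 (parallel, both between nodes 0 and 1) = 1/(1/10 + 1/1060) = 9.907 Ω
R_eq = 9.907 Ω

Final answer: 9.907 Ω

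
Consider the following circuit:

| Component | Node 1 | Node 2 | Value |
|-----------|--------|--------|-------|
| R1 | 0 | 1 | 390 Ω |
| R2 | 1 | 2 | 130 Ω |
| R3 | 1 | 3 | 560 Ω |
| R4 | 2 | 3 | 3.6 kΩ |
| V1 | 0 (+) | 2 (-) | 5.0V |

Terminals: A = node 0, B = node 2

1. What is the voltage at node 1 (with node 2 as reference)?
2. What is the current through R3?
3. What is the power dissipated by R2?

Nodal analysis, taking node 2 as the 0 V reference.
Source V1 fixes V_0 = 5 V.
KCL at each unknown node (sum of currents leaving = 0; resistances in Ω):
  Node 1: (V_1 - 5)/390 + (V_1 - 0)/130 + (V_1 - V_3)/560 = 0
  Node 3: (V_3 - V_1)/560 + (V_3 - 0)/3600 = 0
Collecting terms (coefficients in siemens):
  0.01204·V_1 - 0.001786·V_3 = 0.01282
  0.002063·V_3 - 0.001786·V_1 = 0
Determinant D = (0.01204)(0.002063) - (-0.001786)(-0.001786) = 0.00002166
V_1 = [(0.01282)(0.002063) - (-0.001786)(0)]/D = 1.221 V
V_3 = [(0.01204)(0) - (0.01282)(-0.001786)]/D = 1.057 V
Part 1:
  Read off the nodal solution: V_1 = 1.221 V
Part 2:
  I_R3 = (V_1 - V_3)/R3 = (1.221 - 1.057)/560 = 0.0002936 A
  Magnitude: I_R3 = 0.0002936 A
Part 3:
  I_R2 = (V_1 - V_2)/R2 = (1.221 - 0)/130 = 0.009395 A
  P_R2 = I_R2² × R2 = (0.009395)² × 130 = 0.01148 W

Final answers:
1. V_1 = 1.221 V
2. I_R3 = 0.0002936 A
3. P_R2 = 0.01148 W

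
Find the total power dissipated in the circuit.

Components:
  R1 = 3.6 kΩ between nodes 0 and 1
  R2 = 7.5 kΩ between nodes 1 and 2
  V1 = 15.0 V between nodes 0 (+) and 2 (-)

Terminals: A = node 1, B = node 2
Nodal analysis, taking node 2 as the 0 V reference.
Source V1 fixes V_0 = 15 V.
KCL at each unknown node (sum of currents leaving = 0; resistances in Ω):
  Node 1: (V_1 - 15)/3600 + (V_1 - 0)/7500 = 0
Collecting terms: 0.0004111 × V_1 = 0.004167  =>  V_1 = 10.14 V
Power in each resistor, P = (ΔV)²/R:
  P_R1 = (15 - 10.14)²/3600 = 0.006574 W
  P_R2 = (10.14 - 0)²/7500 = 0.0137 W
P_total = P_R1 + P_R2 = 0.02027 W

Final answer: 0.02027 W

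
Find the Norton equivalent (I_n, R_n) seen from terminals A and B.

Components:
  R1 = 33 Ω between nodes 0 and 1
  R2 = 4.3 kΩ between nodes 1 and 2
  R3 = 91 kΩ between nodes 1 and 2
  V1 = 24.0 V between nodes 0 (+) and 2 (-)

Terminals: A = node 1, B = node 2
Find the Thévenin equivalent first; then I_n = V_th/R_th and R_n = R_th.
Step 1 — V_th is the open-circuit voltage V_A - V_B (nothing connected across the terminals).
Nodal analysis, taking node 2 as the 0 V reference.
Source V1 fixes V_0 = 24 V.
KCL at each unknown node (sum of currents leaving = 0; resistances in Ω):
  Node 1: (V_1 - 24)/33 + (V_1 - 0)/4300 + (V_1 - 0)/91000 = 0
Collecting terms: 0.03055 × V_1 = 0.7273  =>  V_1 = 23.81 V
V_th = V_1 - V_2 = 23.81 - 0 = 23.81 V
Step 2 — R_th: zero the source — replace V1 by a short circuit (node 2 merges into node 0) — and find the resistance seen between A (node 1) and B (node 0).
Reduce the network between node 1 (A) and node 0 (B) by series/parallel combination:
  Rp1 = R1 ‖ R2 ‖ R3 (parallel, all between nodes 0 and 1) = 1/(1/33 + 1/4300 + 1/91000) = 32.74 Ω
R_th = 32.74 Ω
I_n = V_th/R_th = 23.81/32.74 = 0.7273 A, and R_n = R_th = 32.74 Ω

Final answer: I_n = 0.7273 A, R_n = 32.74 Ω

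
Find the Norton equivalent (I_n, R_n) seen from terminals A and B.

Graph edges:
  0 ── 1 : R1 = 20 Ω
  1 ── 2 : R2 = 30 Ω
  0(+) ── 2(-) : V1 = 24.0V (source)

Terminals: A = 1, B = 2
Find the Thévenin equivalent first; then I_n = V_th/R_th and R_n = R_th.
Step 1 — V_th is the open-circuit voltage V_A - V_B (nothing connected across the terminals).
Nodal analysis, taking node 2 as the 0 V reference.
Source V1 fixes V_0 = 24 V.
KCL at each unknown node (sum of currents leaving = 0; resistances in Ω):
  Node 1: (V_1 - 24)/20 + (V_1 - 0)/30 = 0
Collecting terms: 0.08333 × V_1 = 1.2  =>  V_1 = 14.4 V
V_th = V_1 - V_2 = 14.4 - 0 = 14.4 V
Step 2 — R_th: zero the source — replace V1 by a short circuit (node 2 merges into node 0) — and find the resistance seen between A (node 1) and B (node 0).
Reduce the network between node 1 (A) and node 0 (B) by series/parallel combination:
  Rp1 = R1 ‖ R2 (parallel, both between nodes 0 and 1) = 1/(1/20 + 1/30) = 12 Ω
R_th = 12 Ω
I_n = V_th/R_th = 14.4/12 = 1.2 A, and R_n = R_th = 12 Ω

Final answer: I_n = 1.2 A, R_n = 12 Ω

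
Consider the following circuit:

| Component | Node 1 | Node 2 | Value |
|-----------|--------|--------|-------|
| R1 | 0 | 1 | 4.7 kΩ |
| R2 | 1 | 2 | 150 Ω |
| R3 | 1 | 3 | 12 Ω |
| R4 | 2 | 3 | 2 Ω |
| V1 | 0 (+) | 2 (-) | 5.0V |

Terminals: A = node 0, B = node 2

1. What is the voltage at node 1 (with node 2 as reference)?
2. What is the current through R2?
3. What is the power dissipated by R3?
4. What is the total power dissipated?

Nodal analysis, taking node 2 as the 0 V reference.
Source V1 fixes V_0 = 5 V.
KCL at each unknown node (sum of currents leaving = 0; resistances in Ω):
  Node 1: (V_1 - 5)/4700 + (V_1 - 0)/150 + (V_1 - V_3)/12 = 0
  Node 3: (V_3 - V_1)/12 + (V_3 - 0)/2 = 0
Collecting terms (coefficients in siemens):
  0.09021·V_1 - 0.08333·V_3 = 0.001064
  0.5833·V_3 - 0.08333·V_1 = 0
Determinant D = (0.09021)(0.5833) - (-0.08333)(-0.08333) = 0.04568
V_1 = [(0.001064)(0.5833) - (-0.08333)(0)]/D = 0.01359 V
V_3 = [(0.09021)(0) - (0.001064)(-0.08333)]/D = 0.001941 V
Part 1:
  Read off the nodal solution: V_1 = 0.01359 V
Part 2:
  I_R2 = (V_1 - V_2)/R2 = (0.01359 - 0)/150 = 0.00009057 A
  Magnitude: I_R2 = 0.00009057 A
Part 3:
  I_R3 = (V_1 - V_3)/R3 = (0.01359 - 0.001941)/12 = 0.0009704 A
  P_R3 = I_R3² × R3 = (0.0009704)² × 12 = 0.0000113 W
Part 4:
  Power in each resistor, P = (ΔV)²/R:
    P_R1 = (5 - 0.01359)²/4700 = 0.00529 W
    P_R2 = (0.01359 - 0)²/150 = 0.00000123 W
    P_R3 = (0.01359 - 0.001941)²/12 = 0.0000113 W
    P_R4 = (0 - 0.001941)²/2 = 0.000001883 W
  P_total = P_R1 + P_R2 + P_R3 + P_R4 = 0.005305 W

Final answers:
1. V_1 = 0.01359 V
2. I_R2 = 9.057e-05 A
3. P_R3 = 1.13e-05 W
4. P_total = 0.005305 W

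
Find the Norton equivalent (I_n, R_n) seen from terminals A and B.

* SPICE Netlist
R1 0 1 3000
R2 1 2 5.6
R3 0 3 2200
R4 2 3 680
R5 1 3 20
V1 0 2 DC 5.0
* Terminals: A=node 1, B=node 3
Find the Thévenin equivalent first; then I_n = V_th/R_th and R_n = R_th.
Step 1 — V_th is the open-circuit voltage V_A - V_B (nothing connected across the terminals).
Nodal analysis, taking node 2 as the 0 V reference.
Source V1 fixes V_0 = 5 V.
KCL at each unknown node (sum of currents leaving = 0; resistances in Ω):
  Node 1: (V_1 - 5)/3000 + (V_1 - 0)/5.6 + (V_1 - V_3)/20 = 0
  Node 3: (V_3 - 5)/2200 + (V_3 - 0)/680 + (V_3 - V_1)/20 = 0
Collecting terms (coefficients in siemens):
  0.2289·V_1 - 0.05·V_3 = 0.001667
  0.05193·V_3 - 0.05·V_1 = 0.002273
Determinant D = (0.2289)(0.05193) - (-0.05)(-0.05) = 0.009386
V_1 = [(0.001667)(0.05193) - (-0.05)(0.002273)]/D = 0.02133 V
V_3 = [(0.2289)(0.002273) - (0.001667)(-0.05)]/D = 0.06431 V
V_th = V_1 - V_3 = 0.02133 - 0.06431 = -0.04298 V
Step 2 — R_th: zero the source — replace V1 by a short circuit (node 2 merges into node 0) — and find the resistance seen between A (node 1) and B (node 3).
Reduce the network between node 1 (A) and node 3 (B) by series/parallel combination:
  Rp1 = R1 ‖ R2 (parallel, both between nodes 0 and 1) = 1/(1/3000 + 1/5.6) = 5.59 Ω
  Rp2 = R3 ‖ R4 (parallel, both between nodes 0 and 3) = 1/(1/2200 + 1/680) = 519.4 Ω
  Rs1 = Rp1 + Rp2 (series, joined only at node 0) = 5.59 + 519.4 = 525 Ω
  Rp3 = R5 ‖ Rs1 (parallel, both between nodes 1 and 3) = 1/(1/20 + 1/525) = 19.27 Ω
R_th = 19.27 Ω
I_n = V_th/R_th = -0.04298/19.27 = -0.002231 A, and R_n = R_th = 19.27 Ω

Final answer: I_n = -0.002231 A, R_n = 19.27 Ω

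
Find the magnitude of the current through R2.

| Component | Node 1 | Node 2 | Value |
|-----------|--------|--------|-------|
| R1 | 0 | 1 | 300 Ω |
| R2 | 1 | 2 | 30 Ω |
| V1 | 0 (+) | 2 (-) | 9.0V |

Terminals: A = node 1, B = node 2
Nodal analysis, taking node 2 as the 0 V reference.
Source V1 fixes V_0 = 9 V.
KCL at each unknown node (sum of currents leaving = 0; resistances in Ω):
  Node 1: (V_1 - 9)/300 + (V_1 - 0)/30 = 0
Collecting terms: 0.03667 × V_1 = 0.03  =>  V_1 = 0.8182 V
I_R2 = (V_1 - V_2)/R2 = (0.8182 - 0)/30 = 0.02727 A
|I_R2| = 0.02727 A

Final answer: |I_R2| = 0.02727 A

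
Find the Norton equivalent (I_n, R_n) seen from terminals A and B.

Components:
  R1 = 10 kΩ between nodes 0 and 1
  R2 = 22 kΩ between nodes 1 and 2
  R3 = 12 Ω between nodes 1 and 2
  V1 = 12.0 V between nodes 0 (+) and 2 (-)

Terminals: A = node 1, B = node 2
Find the Thévenin equivalent first; then I_n = V_th/R_th and R_n = R_th.
Step 1 — V_th is the open-circuit voltage V_A - V_B (nothing connected across the terminals).
Nodal analysis, taking node 2 as the 0 V reference.
Source V1 fixes V_0 = 12 V.
KCL at each unknown node (sum of currents leaving = 0; resistances in Ω):
  Node 1: (V_1 - 12)/10000 + (V_1 - 0)/22000 + (V_1 - 0)/12 = 0
Collecting terms: 0.08348 × V_1 = 0.0012  =>  V_1 = 0.01437 V
V_th = V_1 - V_2 = 0.01437 - 0 = 0.01437 V
Step 2 — R_th: zero the source — replace V1 by a short circuit (node 2 merges into node 0) — and find the resistance seen between A (node 1) and B (node 0).
Reduce the network between node 1 (A) and node 0 (B) by series/parallel combination:
  Rp1 = R1 ‖ R2 ‖ R3 (parallel, all between nodes 0 and 1) = 1/(1/10000 + 1/22000 + 1/12) = 11.98 Ω
R_th = 11.98 Ω
I_n = V_th/R_th = 0.01437/11.98 = 0.0012 A, and R_n = R_th = 11.98 Ω

Final answer: I_n = 0.0012 A, R_n = 11.98 Ω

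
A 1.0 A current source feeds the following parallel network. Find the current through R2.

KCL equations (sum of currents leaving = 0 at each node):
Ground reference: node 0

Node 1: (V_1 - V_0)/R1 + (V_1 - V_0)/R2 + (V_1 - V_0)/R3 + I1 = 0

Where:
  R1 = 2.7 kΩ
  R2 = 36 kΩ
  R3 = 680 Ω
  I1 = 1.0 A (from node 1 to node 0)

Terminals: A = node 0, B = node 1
All resistors sit directly between nodes 0 and 1, so they are in parallel and share one voltage V; the full source current 1 A splits among them.
1/R_par = 1/2700 + 1/36000 + 1/680 = 0.001869 S  =>  R_par = 535.1 Ω
V = I × R_par = 1 × 535.1 = 535.1 V
I_R2 = V/R2 = 535.1/36000 = 0.01486 A

Final answer: 0.01486 A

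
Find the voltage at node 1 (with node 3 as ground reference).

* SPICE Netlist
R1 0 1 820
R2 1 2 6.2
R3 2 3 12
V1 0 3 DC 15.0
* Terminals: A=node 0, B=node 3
Nodal analysis, taking node 3 as the 0 V reference.
Source V1 fixes V_0 = 15 V.
KCL at each unknown node (sum of currents leaving = 0; resistances in Ω):
  Node 1: (V_1 - 15)/820 + (V_1 - V_2)/6.2 = 0
  Node 2: (V_2 - V_1)/6.2 + (V_2 - 0)/12 = 0
Collecting terms (coefficients in siemens):
  0.1625·V_1 - 0.1613·V_2 = 0.01829
  0.2446·V_2 - 0.1613·V_1 = 0
Determinant D = (0.1625)(0.2446) - (-0.1613)(-0.1613) = 0.01374
V_1 = [(0.01829)(0.2446) - (-0.1613)(0)]/D = 0.3257 V
V_2 = [(0.1625)(0) - (0.01829)(-0.1613)]/D = 0.2147 V
The requested potential is V_1 = 0.3257 V.

Final answer: V_1 = 0.3257 V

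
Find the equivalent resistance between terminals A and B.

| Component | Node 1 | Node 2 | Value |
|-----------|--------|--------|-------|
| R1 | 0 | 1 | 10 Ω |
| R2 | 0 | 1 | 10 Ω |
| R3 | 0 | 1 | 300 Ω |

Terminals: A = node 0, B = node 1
Reduce the network between node 0 (A) and node 1 (B) by series/parallel combination:
  Rp1 = R1 ‖ R2 ‖ R3 (parallel, all between nodes 0 and 1) = 1/(1/10 + 1/10 + 1/300) = 4.918 Ω
R_eq = 4.918 Ω

Final answer: 4.918 Ω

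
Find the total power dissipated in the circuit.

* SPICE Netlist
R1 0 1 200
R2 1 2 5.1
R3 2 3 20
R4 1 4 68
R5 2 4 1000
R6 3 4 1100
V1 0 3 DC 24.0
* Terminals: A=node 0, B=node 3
Nodal analysis, taking node 3 as the 0 V reference.
Source V1 fixes V_0 = 24 V.
KCL at each unknown node (sum of currents leaving = 0; resistances in Ω):
  Node 1: (V_1 - 24)/200 + (V_1 - V_2)/5.1 + (V_1 - V_4)/68 = 0
  Node 2: (V_2 - V_1)/5.1 + (V_2 - 0)/20 + (V_2 - V_4)/1000 = 0
  Node 4: (V_4 - V_1)/68 + (V_4 - V_2)/1000 + (V_4 - 0)/1100 = 0
Collecting terms (coefficients in siemens):
  0.2158·V_1 - 0.1961·V_2 - 0.01471·V_4 = 0.12
  0.2471·V_2 - 0.1961·V_1 - 0.001·V_4 = 0
  0.01661·V_4 - 0.01471·V_1 - 0.001·V_2 = 0
Solving these 3 simultaneous equations (Gaussian elimination) gives:
  V_1 = 2.625 V, V_2 = 2.093 V, V_4 = 2.449 V
Power in each resistor, P = (ΔV)²/R:
  P_R1 = (24 - 2.625)²/200 = 2.284 W
  P_R2 = (2.625 - 2.093)²/5.1 = 0.05547 W
  P_R3 = (2.093 - 0)²/20 = 0.219 W
  P_R4 = (2.625 - 2.449)²/68 = 0.0004536 W
  P_R5 = (2.093 - 2.449)²/1000 = 0.0001269 W
  P_R6 = (0 - 2.449)²/1100 = 0.005453 W
P_total = P_R1 + P_R2 + P_R3 + P_R4 + P_R5 + P_R6 = 2.565 W

Final answer: 2.565 W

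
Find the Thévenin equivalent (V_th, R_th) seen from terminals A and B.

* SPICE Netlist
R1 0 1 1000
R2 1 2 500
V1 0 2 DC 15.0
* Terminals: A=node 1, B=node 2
Step 1 — V_th is the open-circuit voltage V_A - V_B (nothing connected across the terminals).
Nodal analysis, taking node 2 as the 0 V reference.
Source V1 fixes V_0 = 15 V.
KCL at each unknown node (sum of currents leaving = 0; resistances in Ω):
  Node 1: (V_1 - 15)/1000 + (V_1 - 0)/500 = 0
Collecting terms: 0.003 × V_1 = 0.015  =>  V_1 = 5 V
V_th = V_1 - V_2 = 5 - 0 = 5 V
Step 2 — R_th: zero the source — replace V1 by a short circuit (node 2 merges into node 0) — and find the resistance seen between A (node 1) and B (node 0).
Reduce the network between node 1 (A) and node 0 (B) by series/parallel combination:
  Rp1 = R1 ‖ R2 (parallel, both between nodes 0 and 1) = 1/(1/1000 + 1/500) = 333.3 Ω
R_th = 333.3 Ω

Final answer: V_th = 5 V, R_th = 333.3 Ω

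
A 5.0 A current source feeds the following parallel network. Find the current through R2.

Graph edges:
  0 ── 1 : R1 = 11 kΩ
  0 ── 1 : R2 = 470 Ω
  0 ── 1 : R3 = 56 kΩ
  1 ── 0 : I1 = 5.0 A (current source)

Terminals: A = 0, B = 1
All resistors sit directly between nodes 0 and 1, so they are in parallel and share one voltage V; the full source current 5 A splits among them.
1/R_par = 1/11000 + 1/470 + 1/56000 = 0.002236 S  =>  R_par = 447.1 Ω
V = I × R_par = 5 × 447.1 = 2236 V
I_R2 = V/R2 = 2236/470 = 4.757 A

Final answer: 4.757 A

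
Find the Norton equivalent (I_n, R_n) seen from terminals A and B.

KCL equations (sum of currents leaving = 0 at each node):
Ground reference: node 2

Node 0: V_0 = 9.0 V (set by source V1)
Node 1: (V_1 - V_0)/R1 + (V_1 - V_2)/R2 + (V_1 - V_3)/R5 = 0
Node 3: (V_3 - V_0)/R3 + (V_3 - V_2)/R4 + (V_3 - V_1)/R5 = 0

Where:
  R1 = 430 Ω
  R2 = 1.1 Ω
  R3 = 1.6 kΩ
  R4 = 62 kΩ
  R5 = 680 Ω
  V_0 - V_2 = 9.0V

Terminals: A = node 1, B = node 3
Find the Thévenin equivalent first; then I_n = V_th/R_th and R_n = R_th.
Step 1 — V_th is the open-circuit voltage V_A - V_B (nothing connected across the terminals).
Nodal analysis, taking node 2 as the 0 V reference.
Source V1 fixes V_0 = 9 V.
KCL at each unknown node (sum of currents leaving = 0; resistances in Ω):
  Node 1: (V_1 - 9)/430 + (V_1 - 0)/1.1 + (V_1 - V_3)/680 = 0
  Node 3: (V_3 - 9)/1600 + (V_3 - 0)/62000 + (V_3 - V_1)/680 = 0
Collecting terms (coefficients in siemens):
  0.9129·V_1 - 0.001471·V_3 = 0.02093
  0.002112·V_3 - 0.001471·V_1 = 0.005625
Determinant D = (0.9129)(0.002112) - (-0.001471)(-0.001471) = 0.001926
V_1 = [(0.02093)(0.002112) - (-0.001471)(0.005625)]/D = 0.02725 V
V_3 = [(0.9129)(0.005625) - (0.02093)(-0.001471)]/D = 2.683 V
V_th = V_1 - V_3 = 0.02725 - 2.683 = -2.655 V
Step 2 — R_th: zero the source — replace V1 by a short circuit (node 2 merges into node 0) — and find the resistance seen between A (node 1) and B (node 3).
Reduce the network between node 1 (A) and node 3 (B) by series/parallel combination:
  Rp1 = R1 ‖ R2 (parallel, both between nodes 0 and 1) = 1/(1/430 + 1/1.1) = 1.097 Ω
  Rp2 = R3 ‖ R4 (parallel, both between nodes 0 and 3) = 1/(1/1600 + 1/62000) = 1560 Ω
  Rs1 = Rp1 + Rp2 (series, joined only at node 0) = 1.097 + 1560 = 1561 Ω
  Rp3 = R5 ‖ Rs1 (parallel, both between nodes 1 and 3) = 1/(1/680 + 1/1561) = 473.6 Ω
R_th = 473.6 Ω
I_n = V_th/R_th = -2.655/473.6 = -0.005606 A, and R_n = R_th = 473.6 Ω

Final answer: I_n = -0.005606 A, R_n = 473.6 Ω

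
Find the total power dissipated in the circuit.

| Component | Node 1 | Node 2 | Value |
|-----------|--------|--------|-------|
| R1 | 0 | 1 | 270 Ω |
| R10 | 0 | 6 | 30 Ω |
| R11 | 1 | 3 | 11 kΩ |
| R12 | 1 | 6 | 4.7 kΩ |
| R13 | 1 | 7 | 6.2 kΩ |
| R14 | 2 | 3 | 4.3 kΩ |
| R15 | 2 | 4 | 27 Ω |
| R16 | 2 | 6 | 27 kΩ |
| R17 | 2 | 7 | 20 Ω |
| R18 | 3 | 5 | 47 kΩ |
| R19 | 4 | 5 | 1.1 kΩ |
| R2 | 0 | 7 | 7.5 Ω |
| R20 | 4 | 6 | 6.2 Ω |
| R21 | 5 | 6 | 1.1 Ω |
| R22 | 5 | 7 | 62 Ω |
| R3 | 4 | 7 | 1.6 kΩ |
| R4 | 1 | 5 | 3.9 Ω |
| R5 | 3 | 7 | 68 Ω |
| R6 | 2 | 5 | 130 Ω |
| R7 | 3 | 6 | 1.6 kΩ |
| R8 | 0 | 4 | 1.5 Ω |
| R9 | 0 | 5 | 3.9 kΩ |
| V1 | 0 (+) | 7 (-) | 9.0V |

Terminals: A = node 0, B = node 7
Nodal analysis, taking node 7 as the 0 V reference.
Source V1 fixes V_0 = 9 V.
KCL at each unknown node (sum of currents leaving = 0; resistances in Ω):
  Node 1: (V_1 - 9)/270 + (V_1 - V_5)/3.9 + (V_1 - V_3)/11000 + (V_1 - V_6)/4700 + (V_1 - 0)/6200 = 0
  Node 2: (V_2 - V_5)/130 + (V_2 - V_3)/4300 + (V_2 - V_4)/27 + (V_2 - V_6)/27000 + (V_2 - 0)/20 = 0
  Node 3: (V_3 - 0)/68 + (V_3 - V_6)/1600 + (V_3 - V_1)/11000 + (V_3 - V_2)/4300 + (V_3 - V_5)/47000 = 0
  Node 4: (V_4 - 0)/1600 + (V_4 - 9)/1.5 + (V_4 - V_2)/27 + (V_4 - V_5)/1100 + (V_4 - V_6)/6.2 = 0
  Node 5: (V_5 - V_1)/3.9 + (V_5 - V_2)/130 + (V_5 - 9)/3900 + (V_5 - V_3)/47000 + (V_5 - V_4)/1100 + (V_5 - V_6)/1.1 + (V_5 - 0)/62 = 0
  Node 6: (V_6 - V_3)/1600 + (V_6 - 9)/30 + (V_6 - V_1)/4700 + (V_6 - V_2)/27000 + (V_6 - V_4)/6.2 + (V_6 - V_5)/1.1 = 0
Collecting terms (coefficients in siemens):
  0.2606·V_1 - 0.00009091·V_3 - 0.2564·V_5 - 0.0002128·V_6 = 0.03333
  0.095·V_2 - 0.0002326·V_3 - 0.03704·V_4 - 0.007692·V_5 - 0.00003704·V_6 = 0
  0.01568·V_3 - 0.00009091·V_1 - 0.0002326·V_2 - 0.00002128·V_5 - 0.000625·V_6 = 0
  0.8665·V_4 - 0.03704·V_2 - 0.0009091·V_5 - 0.1613·V_6 = 6
  1.191·V_5 - 0.2564·V_1 - 0.007692·V_2 - 0.00002128·V_3 - 0.0009091·V_4 - 0.9091·V_6 = 0.002308
  1.105·V_6 - 0.0002128·V_1 - 0.00003704·V_2 - 0.000625·V_3 - 0.1613·V_4 - 0.9091·V_5 = 0.3
Solving these 6 simultaneous equations (Gaussian elimination) gives:
  V_1 = 7.697 V, V_2 = 3.965 V, V_3 = 0.4268 V, V_4 = 8.563 V
  V_5 = 7.686 V, V_6 = 7.849 V
Power in each resistor, P = (ΔV)²/R:
  P_R1 = (9 - 7.697)²/270 = 0.006287 W
  P_R2 = (9 - 0)²/7.5 = 10.8 W
  P_R3 = (8.563 - 0)²/1600 = 0.04582 W
  P_R4 = (7.697 - 7.686)²/3.9 = 0.00003407 W
  P_R5 = (0.4268 - 0)²/68 = 0.002679 W
  P_R6 = (3.965 - 7.686)²/130 = 0.1065 W
  P_R7 = (0.4268 - 7.849)²/1600 = 0.03443 W
  P_R8 = (9 - 8.563)²/1.5 = 0.1275 W
  P_R9 = (9 - 7.686)²/3900 = 0.000443 W
  P_R10 = (9 - 7.849)²/30 = 0.04415 W
  P_R11 = (7.697 - 0.4268)²/11000 = 0.004805 W
  P_R12 = (7.697 - 7.849)²/4700 = 0.000004915 W
  P_R13 = (7.697 - 0)²/6200 = 0.009556 W
  P_R14 = (3.965 - 0.4268)²/4300 = 0.002911 W
  P_R15 = (3.965 - 8.563)²/27 = 0.783 W
  P_R16 = (3.965 - 7.849)²/27000 = 0.0005588 W
  P_R17 = (3.965 - 0)²/20 = 0.786 W
  P_R18 = (0.4268 - 7.686)²/47000 = 0.001121 W
  P_R19 = (8.563 - 7.686)²/1100 = 0.0006994 W
  P_R20 = (8.563 - 7.849)²/6.2 = 0.08213 W
  P_R21 = (7.686 - 7.849)²/1.1 = 0.02431 W
  P_R22 = (7.686 - 0)²/62 = 0.9527 W
P_total = P_R1 + P_R2 + P_R3 + P_R4 + P_R5 + P_R6 + P_R7 + P_R8 + P_R9 + P_R10 + P_R11 + P_R12 + P_R13 + P_R14 + P_R15 + P_R16 + P_R17 + P_R18 + P_R19 + P_R20 + P_R21 + P_R22 = 13.82 W

Final answer: 13.82 W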